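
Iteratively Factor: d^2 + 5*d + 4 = (d + 4)*(d + 1)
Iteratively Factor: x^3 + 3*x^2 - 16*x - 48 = (x - 4)*(x^2 + 7*x + 12) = (x - 4)*(x + 3)*(x + 4)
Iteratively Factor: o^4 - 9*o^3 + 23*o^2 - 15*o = (o - 1)*(o^3 - 8*o^2 + 15*o) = (o - 5)*(o - 1)*(o^2 - 3*o) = o*(o - 5)*(o - 1)*(o - 3)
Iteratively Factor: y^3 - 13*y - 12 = (y + 1)*(y^2 - y - 12) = (y + 1)*(y + 3)*(y - 4)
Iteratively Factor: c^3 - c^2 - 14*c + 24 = (c - 3)*(c^2 + 2*c - 8) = (c - 3)*(c + 4)*(c - 2)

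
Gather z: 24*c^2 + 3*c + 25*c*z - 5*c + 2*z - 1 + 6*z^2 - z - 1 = 24*c^2 - 2*c + 6*z^2 + z*(25*c + 1) - 2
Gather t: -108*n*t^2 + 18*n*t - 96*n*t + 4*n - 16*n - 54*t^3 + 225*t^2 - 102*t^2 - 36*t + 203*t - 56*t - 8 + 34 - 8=-12*n - 54*t^3 + t^2*(123 - 108*n) + t*(111 - 78*n) + 18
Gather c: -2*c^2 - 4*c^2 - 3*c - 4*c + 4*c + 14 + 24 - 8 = -6*c^2 - 3*c + 30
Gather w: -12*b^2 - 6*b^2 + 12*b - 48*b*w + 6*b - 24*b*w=-18*b^2 - 72*b*w + 18*b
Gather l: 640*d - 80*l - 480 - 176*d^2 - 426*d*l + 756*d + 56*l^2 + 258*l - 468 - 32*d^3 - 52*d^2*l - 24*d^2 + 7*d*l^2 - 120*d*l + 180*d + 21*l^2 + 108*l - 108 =-32*d^3 - 200*d^2 + 1576*d + l^2*(7*d + 77) + l*(-52*d^2 - 546*d + 286) - 1056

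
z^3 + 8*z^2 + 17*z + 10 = (z + 1)*(z + 2)*(z + 5)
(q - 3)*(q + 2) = q^2 - q - 6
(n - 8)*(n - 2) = n^2 - 10*n + 16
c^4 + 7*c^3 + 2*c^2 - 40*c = c*(c - 2)*(c + 4)*(c + 5)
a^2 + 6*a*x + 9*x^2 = (a + 3*x)^2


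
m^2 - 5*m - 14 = (m - 7)*(m + 2)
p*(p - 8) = p^2 - 8*p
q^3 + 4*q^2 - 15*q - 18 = (q - 3)*(q + 1)*(q + 6)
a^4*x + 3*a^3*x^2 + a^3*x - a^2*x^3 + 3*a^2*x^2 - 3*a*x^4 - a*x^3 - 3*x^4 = (a - x)*(a + x)*(a + 3*x)*(a*x + x)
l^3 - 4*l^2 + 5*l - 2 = (l - 2)*(l - 1)^2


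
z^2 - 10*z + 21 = (z - 7)*(z - 3)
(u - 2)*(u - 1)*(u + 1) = u^3 - 2*u^2 - u + 2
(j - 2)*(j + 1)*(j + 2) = j^3 + j^2 - 4*j - 4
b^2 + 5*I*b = b*(b + 5*I)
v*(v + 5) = v^2 + 5*v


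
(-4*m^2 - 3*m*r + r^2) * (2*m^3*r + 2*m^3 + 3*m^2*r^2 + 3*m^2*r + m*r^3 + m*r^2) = -8*m^5*r - 8*m^5 - 18*m^4*r^2 - 18*m^4*r - 11*m^3*r^3 - 11*m^3*r^2 + m*r^5 + m*r^4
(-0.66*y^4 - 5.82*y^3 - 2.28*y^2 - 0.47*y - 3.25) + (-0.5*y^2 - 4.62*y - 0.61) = -0.66*y^4 - 5.82*y^3 - 2.78*y^2 - 5.09*y - 3.86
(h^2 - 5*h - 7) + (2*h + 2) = h^2 - 3*h - 5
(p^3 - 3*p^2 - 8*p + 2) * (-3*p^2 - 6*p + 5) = -3*p^5 + 3*p^4 + 47*p^3 + 27*p^2 - 52*p + 10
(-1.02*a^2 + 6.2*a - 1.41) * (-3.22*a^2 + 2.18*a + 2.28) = 3.2844*a^4 - 22.1876*a^3 + 15.7306*a^2 + 11.0622*a - 3.2148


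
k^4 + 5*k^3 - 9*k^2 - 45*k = k*(k - 3)*(k + 3)*(k + 5)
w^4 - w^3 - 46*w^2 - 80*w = w*(w - 8)*(w + 2)*(w + 5)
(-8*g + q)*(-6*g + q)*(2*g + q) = 96*g^3 + 20*g^2*q - 12*g*q^2 + q^3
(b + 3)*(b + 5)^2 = b^3 + 13*b^2 + 55*b + 75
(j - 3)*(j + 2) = j^2 - j - 6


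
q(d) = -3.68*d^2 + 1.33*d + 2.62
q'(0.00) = 1.33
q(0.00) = 2.62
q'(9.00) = -64.91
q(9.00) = -283.49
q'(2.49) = -17.00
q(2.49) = -16.88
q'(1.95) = -13.02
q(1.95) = -8.78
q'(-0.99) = 8.62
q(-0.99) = -2.30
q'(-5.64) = 42.84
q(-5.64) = -121.94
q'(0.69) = -3.75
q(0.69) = 1.79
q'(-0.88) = 7.81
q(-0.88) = -1.40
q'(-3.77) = 29.08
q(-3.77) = -54.70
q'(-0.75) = 6.85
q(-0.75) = -0.45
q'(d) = 1.33 - 7.36*d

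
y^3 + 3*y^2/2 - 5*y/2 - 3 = (y - 3/2)*(y + 1)*(y + 2)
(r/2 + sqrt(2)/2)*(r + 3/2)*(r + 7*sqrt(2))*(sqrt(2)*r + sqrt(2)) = sqrt(2)*r^4/2 + 5*sqrt(2)*r^3/4 + 8*r^3 + 31*sqrt(2)*r^2/4 + 20*r^2 + 12*r + 35*sqrt(2)*r/2 + 21*sqrt(2)/2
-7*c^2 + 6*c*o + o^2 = (-c + o)*(7*c + o)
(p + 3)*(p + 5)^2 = p^3 + 13*p^2 + 55*p + 75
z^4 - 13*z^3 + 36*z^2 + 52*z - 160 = (z - 8)*(z - 5)*(z - 2)*(z + 2)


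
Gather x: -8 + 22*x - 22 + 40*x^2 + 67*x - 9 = 40*x^2 + 89*x - 39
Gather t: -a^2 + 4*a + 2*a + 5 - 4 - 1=-a^2 + 6*a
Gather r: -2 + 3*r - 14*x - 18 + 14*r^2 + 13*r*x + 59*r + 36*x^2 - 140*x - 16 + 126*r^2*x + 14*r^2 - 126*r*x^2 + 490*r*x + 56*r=r^2*(126*x + 28) + r*(-126*x^2 + 503*x + 118) + 36*x^2 - 154*x - 36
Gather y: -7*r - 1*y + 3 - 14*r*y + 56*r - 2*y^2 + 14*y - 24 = 49*r - 2*y^2 + y*(13 - 14*r) - 21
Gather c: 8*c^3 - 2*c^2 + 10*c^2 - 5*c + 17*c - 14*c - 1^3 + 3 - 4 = 8*c^3 + 8*c^2 - 2*c - 2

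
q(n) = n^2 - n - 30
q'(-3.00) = -7.00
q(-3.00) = -18.00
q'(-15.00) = -31.00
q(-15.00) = 210.00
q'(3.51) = 6.02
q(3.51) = -21.19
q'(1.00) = 1.00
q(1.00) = -30.00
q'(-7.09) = -15.18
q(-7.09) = 27.36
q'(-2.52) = -6.04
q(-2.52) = -21.13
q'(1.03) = 1.06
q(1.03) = -29.97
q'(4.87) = 8.74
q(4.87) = -11.15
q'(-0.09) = -1.18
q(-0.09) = -29.90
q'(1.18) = 1.36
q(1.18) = -29.79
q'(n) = 2*n - 1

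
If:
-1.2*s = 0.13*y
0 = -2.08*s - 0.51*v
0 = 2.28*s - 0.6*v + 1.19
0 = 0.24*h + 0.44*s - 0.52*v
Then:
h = 2.69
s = -0.25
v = 1.03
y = 2.32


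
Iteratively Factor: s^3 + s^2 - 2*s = (s)*(s^2 + s - 2) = s*(s - 1)*(s + 2)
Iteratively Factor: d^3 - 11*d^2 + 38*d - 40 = (d - 5)*(d^2 - 6*d + 8) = (d - 5)*(d - 2)*(d - 4)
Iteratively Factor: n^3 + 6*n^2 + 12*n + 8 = (n + 2)*(n^2 + 4*n + 4) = (n + 2)^2*(n + 2)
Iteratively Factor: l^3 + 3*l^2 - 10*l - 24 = (l + 2)*(l^2 + l - 12) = (l + 2)*(l + 4)*(l - 3)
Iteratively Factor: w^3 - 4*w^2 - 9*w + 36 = (w + 3)*(w^2 - 7*w + 12) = (w - 4)*(w + 3)*(w - 3)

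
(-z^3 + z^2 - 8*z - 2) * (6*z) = -6*z^4 + 6*z^3 - 48*z^2 - 12*z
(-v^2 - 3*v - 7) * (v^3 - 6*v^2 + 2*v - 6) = -v^5 + 3*v^4 + 9*v^3 + 42*v^2 + 4*v + 42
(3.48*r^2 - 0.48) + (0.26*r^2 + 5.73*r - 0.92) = 3.74*r^2 + 5.73*r - 1.4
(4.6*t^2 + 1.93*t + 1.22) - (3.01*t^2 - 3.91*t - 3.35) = 1.59*t^2 + 5.84*t + 4.57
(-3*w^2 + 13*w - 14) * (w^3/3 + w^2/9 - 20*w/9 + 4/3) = -w^5 + 4*w^4 + 31*w^3/9 - 310*w^2/9 + 436*w/9 - 56/3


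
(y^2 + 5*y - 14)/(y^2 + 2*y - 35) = (y - 2)/(y - 5)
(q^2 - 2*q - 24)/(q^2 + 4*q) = (q - 6)/q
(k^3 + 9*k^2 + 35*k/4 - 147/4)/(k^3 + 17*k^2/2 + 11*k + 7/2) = (4*k^2 + 8*k - 21)/(2*(2*k^2 + 3*k + 1))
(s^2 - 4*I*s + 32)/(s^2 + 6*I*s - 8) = (s - 8*I)/(s + 2*I)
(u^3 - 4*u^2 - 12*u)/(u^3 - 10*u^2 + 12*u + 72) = u/(u - 6)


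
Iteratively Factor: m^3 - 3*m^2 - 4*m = (m)*(m^2 - 3*m - 4) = m*(m + 1)*(m - 4)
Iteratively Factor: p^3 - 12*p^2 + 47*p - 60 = (p - 4)*(p^2 - 8*p + 15) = (p - 5)*(p - 4)*(p - 3)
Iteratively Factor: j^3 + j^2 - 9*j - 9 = (j - 3)*(j^2 + 4*j + 3) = (j - 3)*(j + 1)*(j + 3)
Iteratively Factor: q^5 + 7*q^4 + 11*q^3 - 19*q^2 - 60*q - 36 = (q + 3)*(q^4 + 4*q^3 - q^2 - 16*q - 12) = (q + 1)*(q + 3)*(q^3 + 3*q^2 - 4*q - 12) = (q + 1)*(q + 2)*(q + 3)*(q^2 + q - 6) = (q + 1)*(q + 2)*(q + 3)^2*(q - 2)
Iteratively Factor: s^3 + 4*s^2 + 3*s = (s + 1)*(s^2 + 3*s) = (s + 1)*(s + 3)*(s)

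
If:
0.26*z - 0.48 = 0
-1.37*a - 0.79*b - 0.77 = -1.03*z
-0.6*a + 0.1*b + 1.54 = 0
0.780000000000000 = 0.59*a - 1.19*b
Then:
No Solution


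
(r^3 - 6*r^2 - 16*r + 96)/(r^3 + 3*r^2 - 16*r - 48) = (r - 6)/(r + 3)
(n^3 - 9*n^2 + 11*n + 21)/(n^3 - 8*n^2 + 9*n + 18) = (n - 7)/(n - 6)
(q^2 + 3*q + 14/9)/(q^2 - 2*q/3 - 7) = (q + 2/3)/(q - 3)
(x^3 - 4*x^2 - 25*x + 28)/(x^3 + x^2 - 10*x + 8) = (x - 7)/(x - 2)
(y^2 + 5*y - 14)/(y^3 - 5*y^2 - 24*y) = (-y^2 - 5*y + 14)/(y*(-y^2 + 5*y + 24))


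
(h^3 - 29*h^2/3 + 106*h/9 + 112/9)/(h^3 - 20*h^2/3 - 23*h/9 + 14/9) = (3*h^2 - 31*h + 56)/(3*h^2 - 22*h + 7)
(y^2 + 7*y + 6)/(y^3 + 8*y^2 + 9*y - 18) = (y + 1)/(y^2 + 2*y - 3)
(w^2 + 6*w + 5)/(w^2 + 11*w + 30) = (w + 1)/(w + 6)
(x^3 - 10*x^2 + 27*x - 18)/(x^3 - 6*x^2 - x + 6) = (x - 3)/(x + 1)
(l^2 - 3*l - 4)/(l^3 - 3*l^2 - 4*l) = 1/l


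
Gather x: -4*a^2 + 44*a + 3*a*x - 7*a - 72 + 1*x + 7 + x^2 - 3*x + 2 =-4*a^2 + 37*a + x^2 + x*(3*a - 2) - 63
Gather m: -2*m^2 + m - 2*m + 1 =-2*m^2 - m + 1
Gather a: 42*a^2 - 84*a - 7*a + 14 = 42*a^2 - 91*a + 14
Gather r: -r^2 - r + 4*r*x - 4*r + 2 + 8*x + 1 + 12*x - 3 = -r^2 + r*(4*x - 5) + 20*x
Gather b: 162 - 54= 108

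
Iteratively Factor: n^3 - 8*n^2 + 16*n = (n)*(n^2 - 8*n + 16) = n*(n - 4)*(n - 4)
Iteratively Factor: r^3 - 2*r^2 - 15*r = (r - 5)*(r^2 + 3*r) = (r - 5)*(r + 3)*(r)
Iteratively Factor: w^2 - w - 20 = (w - 5)*(w + 4)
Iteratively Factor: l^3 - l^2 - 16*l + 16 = (l - 4)*(l^2 + 3*l - 4) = (l - 4)*(l - 1)*(l + 4)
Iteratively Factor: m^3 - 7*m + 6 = (m - 1)*(m^2 + m - 6) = (m - 1)*(m + 3)*(m - 2)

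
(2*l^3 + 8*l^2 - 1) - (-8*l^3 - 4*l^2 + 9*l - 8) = 10*l^3 + 12*l^2 - 9*l + 7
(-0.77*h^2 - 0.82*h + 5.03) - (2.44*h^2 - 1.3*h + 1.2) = -3.21*h^2 + 0.48*h + 3.83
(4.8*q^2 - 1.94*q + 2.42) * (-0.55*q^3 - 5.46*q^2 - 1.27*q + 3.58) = -2.64*q^5 - 25.141*q^4 + 3.1654*q^3 + 6.4346*q^2 - 10.0186*q + 8.6636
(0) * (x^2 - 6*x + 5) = 0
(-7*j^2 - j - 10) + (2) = -7*j^2 - j - 8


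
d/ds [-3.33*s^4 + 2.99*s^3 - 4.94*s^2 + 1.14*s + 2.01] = -13.32*s^3 + 8.97*s^2 - 9.88*s + 1.14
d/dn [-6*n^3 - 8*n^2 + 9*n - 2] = -18*n^2 - 16*n + 9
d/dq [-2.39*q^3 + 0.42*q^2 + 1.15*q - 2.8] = -7.17*q^2 + 0.84*q + 1.15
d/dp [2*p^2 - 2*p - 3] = 4*p - 2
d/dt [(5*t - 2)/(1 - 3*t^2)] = (15*t^2 - 12*t + 5)/(9*t^4 - 6*t^2 + 1)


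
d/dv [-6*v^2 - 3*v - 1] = -12*v - 3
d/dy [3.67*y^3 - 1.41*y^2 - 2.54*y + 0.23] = 11.01*y^2 - 2.82*y - 2.54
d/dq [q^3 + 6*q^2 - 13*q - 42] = 3*q^2 + 12*q - 13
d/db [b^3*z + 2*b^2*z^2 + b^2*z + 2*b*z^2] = z*(3*b^2 + 4*b*z + 2*b + 2*z)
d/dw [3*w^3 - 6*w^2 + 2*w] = 9*w^2 - 12*w + 2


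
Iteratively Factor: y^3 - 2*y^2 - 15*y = (y - 5)*(y^2 + 3*y) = (y - 5)*(y + 3)*(y)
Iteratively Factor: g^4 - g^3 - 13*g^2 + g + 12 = (g + 3)*(g^3 - 4*g^2 - g + 4) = (g + 1)*(g + 3)*(g^2 - 5*g + 4) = (g - 4)*(g + 1)*(g + 3)*(g - 1)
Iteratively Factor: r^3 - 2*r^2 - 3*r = (r)*(r^2 - 2*r - 3) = r*(r + 1)*(r - 3)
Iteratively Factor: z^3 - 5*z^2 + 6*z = (z)*(z^2 - 5*z + 6) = z*(z - 3)*(z - 2)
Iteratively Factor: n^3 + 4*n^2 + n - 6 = (n - 1)*(n^2 + 5*n + 6) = (n - 1)*(n + 2)*(n + 3)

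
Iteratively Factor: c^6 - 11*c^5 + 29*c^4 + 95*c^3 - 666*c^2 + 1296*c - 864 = (c - 3)*(c^5 - 8*c^4 + 5*c^3 + 110*c^2 - 336*c + 288) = (c - 3)*(c - 2)*(c^4 - 6*c^3 - 7*c^2 + 96*c - 144) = (c - 4)*(c - 3)*(c - 2)*(c^3 - 2*c^2 - 15*c + 36) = (c - 4)*(c - 3)*(c - 2)*(c + 4)*(c^2 - 6*c + 9) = (c - 4)*(c - 3)^2*(c - 2)*(c + 4)*(c - 3)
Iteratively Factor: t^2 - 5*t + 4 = (t - 1)*(t - 4)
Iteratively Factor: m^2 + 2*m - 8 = (m - 2)*(m + 4)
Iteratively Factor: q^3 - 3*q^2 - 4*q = (q + 1)*(q^2 - 4*q) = (q - 4)*(q + 1)*(q)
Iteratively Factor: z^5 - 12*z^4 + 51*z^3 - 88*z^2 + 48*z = (z)*(z^4 - 12*z^3 + 51*z^2 - 88*z + 48) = z*(z - 4)*(z^3 - 8*z^2 + 19*z - 12) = z*(z - 4)*(z - 1)*(z^2 - 7*z + 12) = z*(z - 4)^2*(z - 1)*(z - 3)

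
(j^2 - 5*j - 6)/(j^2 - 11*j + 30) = (j + 1)/(j - 5)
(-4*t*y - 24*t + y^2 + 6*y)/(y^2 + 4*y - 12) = (-4*t + y)/(y - 2)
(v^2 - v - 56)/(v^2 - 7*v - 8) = (v + 7)/(v + 1)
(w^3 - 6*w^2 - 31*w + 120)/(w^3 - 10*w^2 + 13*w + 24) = (w + 5)/(w + 1)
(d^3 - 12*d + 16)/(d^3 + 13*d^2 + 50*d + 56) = (d^2 - 4*d + 4)/(d^2 + 9*d + 14)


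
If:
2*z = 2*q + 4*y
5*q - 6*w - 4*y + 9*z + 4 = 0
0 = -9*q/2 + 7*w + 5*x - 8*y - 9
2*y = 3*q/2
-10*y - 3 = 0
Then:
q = -2/5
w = -29/30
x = 347/150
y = -3/10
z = -1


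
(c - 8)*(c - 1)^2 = c^3 - 10*c^2 + 17*c - 8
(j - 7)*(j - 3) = j^2 - 10*j + 21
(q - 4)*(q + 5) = q^2 + q - 20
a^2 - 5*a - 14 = (a - 7)*(a + 2)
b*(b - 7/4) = b^2 - 7*b/4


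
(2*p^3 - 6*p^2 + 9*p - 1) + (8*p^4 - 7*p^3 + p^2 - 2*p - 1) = 8*p^4 - 5*p^3 - 5*p^2 + 7*p - 2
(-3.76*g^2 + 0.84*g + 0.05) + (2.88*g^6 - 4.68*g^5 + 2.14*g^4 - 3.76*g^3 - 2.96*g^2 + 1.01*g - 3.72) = 2.88*g^6 - 4.68*g^5 + 2.14*g^4 - 3.76*g^3 - 6.72*g^2 + 1.85*g - 3.67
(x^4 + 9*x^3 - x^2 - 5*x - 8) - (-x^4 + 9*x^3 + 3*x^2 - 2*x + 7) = 2*x^4 - 4*x^2 - 3*x - 15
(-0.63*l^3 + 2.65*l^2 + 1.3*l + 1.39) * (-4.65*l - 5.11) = 2.9295*l^4 - 9.1032*l^3 - 19.5865*l^2 - 13.1065*l - 7.1029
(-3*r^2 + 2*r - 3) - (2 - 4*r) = -3*r^2 + 6*r - 5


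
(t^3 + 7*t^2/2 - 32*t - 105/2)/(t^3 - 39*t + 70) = (t + 3/2)/(t - 2)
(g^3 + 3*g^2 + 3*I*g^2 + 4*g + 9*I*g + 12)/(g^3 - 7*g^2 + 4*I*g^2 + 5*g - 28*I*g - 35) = (g^2 + g*(3 + 4*I) + 12*I)/(g^2 + g*(-7 + 5*I) - 35*I)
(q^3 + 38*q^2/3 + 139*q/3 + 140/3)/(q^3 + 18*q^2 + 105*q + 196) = (q + 5/3)/(q + 7)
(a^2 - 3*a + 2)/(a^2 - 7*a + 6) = (a - 2)/(a - 6)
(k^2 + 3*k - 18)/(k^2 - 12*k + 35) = (k^2 + 3*k - 18)/(k^2 - 12*k + 35)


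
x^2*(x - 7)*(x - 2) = x^4 - 9*x^3 + 14*x^2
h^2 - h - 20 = (h - 5)*(h + 4)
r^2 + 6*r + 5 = (r + 1)*(r + 5)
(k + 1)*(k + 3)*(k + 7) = k^3 + 11*k^2 + 31*k + 21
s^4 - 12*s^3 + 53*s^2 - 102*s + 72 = (s - 4)*(s - 3)^2*(s - 2)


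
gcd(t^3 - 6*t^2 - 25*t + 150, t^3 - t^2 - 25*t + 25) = t^2 - 25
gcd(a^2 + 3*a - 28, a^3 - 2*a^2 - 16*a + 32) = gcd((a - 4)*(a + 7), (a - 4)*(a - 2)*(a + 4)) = a - 4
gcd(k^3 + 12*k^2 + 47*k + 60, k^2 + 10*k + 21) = k + 3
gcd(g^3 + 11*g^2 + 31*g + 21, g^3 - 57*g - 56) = g^2 + 8*g + 7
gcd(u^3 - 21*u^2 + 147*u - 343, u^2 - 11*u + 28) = u - 7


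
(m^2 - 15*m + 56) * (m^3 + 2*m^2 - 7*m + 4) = m^5 - 13*m^4 + 19*m^3 + 221*m^2 - 452*m + 224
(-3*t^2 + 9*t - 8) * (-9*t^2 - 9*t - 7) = 27*t^4 - 54*t^3 + 12*t^2 + 9*t + 56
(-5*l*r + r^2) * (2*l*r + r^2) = -10*l^2*r^2 - 3*l*r^3 + r^4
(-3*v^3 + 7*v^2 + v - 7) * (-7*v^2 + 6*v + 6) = 21*v^5 - 67*v^4 + 17*v^3 + 97*v^2 - 36*v - 42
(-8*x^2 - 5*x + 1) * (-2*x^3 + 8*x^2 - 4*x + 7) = 16*x^5 - 54*x^4 - 10*x^3 - 28*x^2 - 39*x + 7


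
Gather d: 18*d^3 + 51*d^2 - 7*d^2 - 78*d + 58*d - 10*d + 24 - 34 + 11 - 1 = 18*d^3 + 44*d^2 - 30*d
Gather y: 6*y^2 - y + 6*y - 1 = 6*y^2 + 5*y - 1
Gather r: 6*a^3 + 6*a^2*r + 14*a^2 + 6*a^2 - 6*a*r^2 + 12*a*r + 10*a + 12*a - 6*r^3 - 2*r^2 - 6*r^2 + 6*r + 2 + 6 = 6*a^3 + 20*a^2 + 22*a - 6*r^3 + r^2*(-6*a - 8) + r*(6*a^2 + 12*a + 6) + 8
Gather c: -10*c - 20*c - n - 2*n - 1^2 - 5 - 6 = -30*c - 3*n - 12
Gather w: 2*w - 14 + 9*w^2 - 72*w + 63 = 9*w^2 - 70*w + 49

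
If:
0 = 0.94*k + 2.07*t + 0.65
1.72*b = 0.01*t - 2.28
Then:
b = 0.00581395348837209*t - 1.32558139534884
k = -2.20212765957447*t - 0.691489361702128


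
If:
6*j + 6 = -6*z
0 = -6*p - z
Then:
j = -z - 1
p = -z/6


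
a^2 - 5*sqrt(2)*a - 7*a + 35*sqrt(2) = (a - 7)*(a - 5*sqrt(2))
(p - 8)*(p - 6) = p^2 - 14*p + 48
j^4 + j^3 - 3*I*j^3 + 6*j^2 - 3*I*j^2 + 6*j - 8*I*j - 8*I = (j + 1)*(j - 4*I)*(j - I)*(j + 2*I)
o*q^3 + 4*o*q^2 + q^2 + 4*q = q*(q + 4)*(o*q + 1)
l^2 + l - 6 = (l - 2)*(l + 3)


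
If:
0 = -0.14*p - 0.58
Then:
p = -4.14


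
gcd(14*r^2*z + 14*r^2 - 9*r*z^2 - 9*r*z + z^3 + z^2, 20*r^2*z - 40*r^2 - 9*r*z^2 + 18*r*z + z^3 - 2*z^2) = 1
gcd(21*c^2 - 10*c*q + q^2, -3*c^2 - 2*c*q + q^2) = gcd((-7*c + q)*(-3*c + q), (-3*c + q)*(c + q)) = -3*c + q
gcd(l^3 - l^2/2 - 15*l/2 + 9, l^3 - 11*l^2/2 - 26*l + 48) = l - 3/2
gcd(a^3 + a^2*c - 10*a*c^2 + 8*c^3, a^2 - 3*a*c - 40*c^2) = 1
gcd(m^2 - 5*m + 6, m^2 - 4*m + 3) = m - 3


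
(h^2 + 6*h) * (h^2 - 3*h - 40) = h^4 + 3*h^3 - 58*h^2 - 240*h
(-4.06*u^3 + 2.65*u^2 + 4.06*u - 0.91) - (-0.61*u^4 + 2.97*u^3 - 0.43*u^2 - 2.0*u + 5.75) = 0.61*u^4 - 7.03*u^3 + 3.08*u^2 + 6.06*u - 6.66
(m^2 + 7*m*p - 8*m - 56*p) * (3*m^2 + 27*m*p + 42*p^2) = 3*m^4 + 48*m^3*p - 24*m^3 + 231*m^2*p^2 - 384*m^2*p + 294*m*p^3 - 1848*m*p^2 - 2352*p^3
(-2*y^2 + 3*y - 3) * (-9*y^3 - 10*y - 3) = 18*y^5 - 27*y^4 + 47*y^3 - 24*y^2 + 21*y + 9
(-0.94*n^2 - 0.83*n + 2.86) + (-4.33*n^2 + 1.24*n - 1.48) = -5.27*n^2 + 0.41*n + 1.38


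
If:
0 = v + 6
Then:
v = -6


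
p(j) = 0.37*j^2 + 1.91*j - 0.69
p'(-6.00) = -2.53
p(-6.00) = 1.17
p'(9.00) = 8.57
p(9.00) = 46.47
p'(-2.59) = -0.01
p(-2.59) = -3.15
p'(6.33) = 6.59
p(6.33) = 26.23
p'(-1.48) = 0.81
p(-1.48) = -2.71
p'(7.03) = 7.11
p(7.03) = 31.02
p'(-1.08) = 1.11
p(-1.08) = -2.32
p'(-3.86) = -0.95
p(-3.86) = -2.55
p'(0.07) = 1.96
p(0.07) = -0.55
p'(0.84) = 2.53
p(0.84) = 1.18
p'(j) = 0.74*j + 1.91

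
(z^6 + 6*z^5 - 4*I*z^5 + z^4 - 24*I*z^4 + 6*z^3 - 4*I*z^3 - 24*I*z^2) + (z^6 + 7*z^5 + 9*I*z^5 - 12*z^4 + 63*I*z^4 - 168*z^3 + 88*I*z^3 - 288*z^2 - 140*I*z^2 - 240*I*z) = 2*z^6 + 13*z^5 + 5*I*z^5 - 11*z^4 + 39*I*z^4 - 162*z^3 + 84*I*z^3 - 288*z^2 - 164*I*z^2 - 240*I*z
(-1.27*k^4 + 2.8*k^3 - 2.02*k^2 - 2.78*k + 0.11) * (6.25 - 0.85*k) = 1.0795*k^5 - 10.3175*k^4 + 19.217*k^3 - 10.262*k^2 - 17.4685*k + 0.6875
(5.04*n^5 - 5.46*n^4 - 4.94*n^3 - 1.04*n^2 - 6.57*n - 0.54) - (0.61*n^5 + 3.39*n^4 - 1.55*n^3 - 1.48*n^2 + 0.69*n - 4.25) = 4.43*n^5 - 8.85*n^4 - 3.39*n^3 + 0.44*n^2 - 7.26*n + 3.71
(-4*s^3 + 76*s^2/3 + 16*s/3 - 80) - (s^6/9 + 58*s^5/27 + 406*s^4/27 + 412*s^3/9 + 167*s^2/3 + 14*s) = -s^6/9 - 58*s^5/27 - 406*s^4/27 - 448*s^3/9 - 91*s^2/3 - 26*s/3 - 80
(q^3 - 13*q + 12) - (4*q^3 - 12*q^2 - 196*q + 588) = -3*q^3 + 12*q^2 + 183*q - 576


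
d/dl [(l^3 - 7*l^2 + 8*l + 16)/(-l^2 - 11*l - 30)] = (-l^4 - 22*l^3 - 5*l^2 + 452*l - 64)/(l^4 + 22*l^3 + 181*l^2 + 660*l + 900)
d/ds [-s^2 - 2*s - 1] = -2*s - 2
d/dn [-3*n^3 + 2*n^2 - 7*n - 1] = -9*n^2 + 4*n - 7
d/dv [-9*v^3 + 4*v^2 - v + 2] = -27*v^2 + 8*v - 1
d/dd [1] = 0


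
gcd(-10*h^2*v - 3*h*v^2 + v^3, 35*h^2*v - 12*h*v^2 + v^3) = -5*h*v + v^2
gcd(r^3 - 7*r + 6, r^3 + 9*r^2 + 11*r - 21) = r^2 + 2*r - 3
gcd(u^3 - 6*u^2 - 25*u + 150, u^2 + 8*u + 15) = u + 5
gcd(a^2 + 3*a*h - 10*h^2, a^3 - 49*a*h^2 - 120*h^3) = a + 5*h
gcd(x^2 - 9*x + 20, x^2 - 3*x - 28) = 1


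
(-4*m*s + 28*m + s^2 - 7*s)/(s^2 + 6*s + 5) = (-4*m*s + 28*m + s^2 - 7*s)/(s^2 + 6*s + 5)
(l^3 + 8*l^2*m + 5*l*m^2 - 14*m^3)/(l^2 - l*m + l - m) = (l^2 + 9*l*m + 14*m^2)/(l + 1)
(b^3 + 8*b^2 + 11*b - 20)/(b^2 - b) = b + 9 + 20/b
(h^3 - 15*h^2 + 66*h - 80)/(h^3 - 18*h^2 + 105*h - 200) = (h - 2)/(h - 5)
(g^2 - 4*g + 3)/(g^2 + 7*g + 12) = (g^2 - 4*g + 3)/(g^2 + 7*g + 12)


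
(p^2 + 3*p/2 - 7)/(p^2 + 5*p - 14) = (p + 7/2)/(p + 7)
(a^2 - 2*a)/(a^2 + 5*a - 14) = a/(a + 7)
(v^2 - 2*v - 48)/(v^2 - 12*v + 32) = (v + 6)/(v - 4)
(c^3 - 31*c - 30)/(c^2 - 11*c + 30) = (c^2 + 6*c + 5)/(c - 5)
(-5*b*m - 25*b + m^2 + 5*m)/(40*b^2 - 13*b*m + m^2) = (-m - 5)/(8*b - m)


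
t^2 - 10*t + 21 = (t - 7)*(t - 3)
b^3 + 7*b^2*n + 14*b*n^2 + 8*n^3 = (b + n)*(b + 2*n)*(b + 4*n)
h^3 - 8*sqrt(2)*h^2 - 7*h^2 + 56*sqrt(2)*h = h*(h - 7)*(h - 8*sqrt(2))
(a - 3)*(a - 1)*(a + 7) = a^3 + 3*a^2 - 25*a + 21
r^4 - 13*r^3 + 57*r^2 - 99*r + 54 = (r - 6)*(r - 3)^2*(r - 1)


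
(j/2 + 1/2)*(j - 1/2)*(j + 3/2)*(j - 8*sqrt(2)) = j^4/2 - 4*sqrt(2)*j^3 + j^3 - 8*sqrt(2)*j^2 + j^2/8 - sqrt(2)*j - 3*j/8 + 3*sqrt(2)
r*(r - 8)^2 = r^3 - 16*r^2 + 64*r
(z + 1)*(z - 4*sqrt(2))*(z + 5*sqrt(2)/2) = z^3 - 3*sqrt(2)*z^2/2 + z^2 - 20*z - 3*sqrt(2)*z/2 - 20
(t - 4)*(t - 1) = t^2 - 5*t + 4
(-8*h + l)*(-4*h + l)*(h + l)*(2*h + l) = 64*h^4 + 72*h^3*l - 2*h^2*l^2 - 9*h*l^3 + l^4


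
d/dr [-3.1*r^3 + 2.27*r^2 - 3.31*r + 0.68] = -9.3*r^2 + 4.54*r - 3.31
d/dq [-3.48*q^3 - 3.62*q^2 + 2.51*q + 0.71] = -10.44*q^2 - 7.24*q + 2.51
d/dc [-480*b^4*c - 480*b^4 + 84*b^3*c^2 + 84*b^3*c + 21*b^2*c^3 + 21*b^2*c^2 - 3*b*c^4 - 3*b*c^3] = 3*b*(-160*b^3 + 56*b^2*c + 28*b^2 + 21*b*c^2 + 14*b*c - 4*c^3 - 3*c^2)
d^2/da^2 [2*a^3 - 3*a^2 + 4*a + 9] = 12*a - 6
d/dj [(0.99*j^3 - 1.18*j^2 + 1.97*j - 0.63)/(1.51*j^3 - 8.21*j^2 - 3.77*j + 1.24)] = (-8.88178419700125e-16*j^5 - 6.3461*j^4 - 13.414*j^3 + 27.159*j^2 - 13.271*j + 0.0676999999999999)/(2.2801*j^6 - 24.7942*j^5 + 56.0187*j^4 + 65.6482*j^3 - 6.1479*j^2 - 9.3496*j + 1.5376)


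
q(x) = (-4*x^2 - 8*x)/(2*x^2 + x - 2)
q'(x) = (-8*x - 8)/(2*x^2 + x - 2) + (-4*x - 1)*(-4*x^2 - 8*x)/(2*x^2 + x - 2)^2 = 4*(3*x^2 + 4*x + 4)/(4*x^4 + 4*x^3 - 7*x^2 - 4*x + 4)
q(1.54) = -5.09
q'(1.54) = 3.77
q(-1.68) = 1.09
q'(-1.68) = 5.95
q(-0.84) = -2.73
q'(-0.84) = 5.40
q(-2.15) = -0.25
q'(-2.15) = 1.43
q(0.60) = 9.18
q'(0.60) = 64.71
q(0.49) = 4.74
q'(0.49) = 25.20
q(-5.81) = -1.48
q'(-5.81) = 0.09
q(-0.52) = -1.56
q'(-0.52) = 2.79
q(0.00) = 0.00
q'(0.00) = 4.00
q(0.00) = 0.00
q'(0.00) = 4.00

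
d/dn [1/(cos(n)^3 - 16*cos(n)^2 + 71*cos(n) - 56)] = (3*cos(n)^2 - 32*cos(n) + 71)*sin(n)/(cos(n)^3 - 16*cos(n)^2 + 71*cos(n) - 56)^2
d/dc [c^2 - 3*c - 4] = 2*c - 3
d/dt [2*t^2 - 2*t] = 4*t - 2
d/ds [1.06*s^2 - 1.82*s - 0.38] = 2.12*s - 1.82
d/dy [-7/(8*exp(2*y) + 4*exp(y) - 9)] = (112*exp(y) + 28)*exp(y)/(8*exp(2*y) + 4*exp(y) - 9)^2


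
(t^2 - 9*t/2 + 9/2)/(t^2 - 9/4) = 2*(t - 3)/(2*t + 3)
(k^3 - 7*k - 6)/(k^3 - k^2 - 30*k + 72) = (k^2 + 3*k + 2)/(k^2 + 2*k - 24)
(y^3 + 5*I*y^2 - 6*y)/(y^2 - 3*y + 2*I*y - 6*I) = y*(y + 3*I)/(y - 3)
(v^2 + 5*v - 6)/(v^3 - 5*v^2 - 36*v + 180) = (v - 1)/(v^2 - 11*v + 30)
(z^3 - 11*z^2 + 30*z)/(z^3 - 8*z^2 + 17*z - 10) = z*(z - 6)/(z^2 - 3*z + 2)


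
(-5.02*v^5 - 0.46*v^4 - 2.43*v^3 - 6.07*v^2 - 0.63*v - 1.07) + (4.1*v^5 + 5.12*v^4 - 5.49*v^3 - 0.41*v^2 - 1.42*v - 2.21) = -0.92*v^5 + 4.66*v^4 - 7.92*v^3 - 6.48*v^2 - 2.05*v - 3.28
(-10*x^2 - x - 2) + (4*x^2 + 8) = -6*x^2 - x + 6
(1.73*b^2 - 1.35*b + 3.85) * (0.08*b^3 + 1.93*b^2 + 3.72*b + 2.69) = 0.1384*b^5 + 3.2309*b^4 + 4.1381*b^3 + 7.0622*b^2 + 10.6905*b + 10.3565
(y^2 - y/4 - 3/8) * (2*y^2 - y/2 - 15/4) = 2*y^4 - y^3 - 35*y^2/8 + 9*y/8 + 45/32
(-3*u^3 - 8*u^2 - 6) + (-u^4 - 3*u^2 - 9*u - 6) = -u^4 - 3*u^3 - 11*u^2 - 9*u - 12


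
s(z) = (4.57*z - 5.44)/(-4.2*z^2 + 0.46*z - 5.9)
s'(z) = (4.57*z - 5.44)*(8.4*z - 0.46)/(-4.2*z^2 + 0.46*z - 5.9)^2 + 4.57/(-4.2*z^2 + 0.46*z - 5.9)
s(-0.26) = 1.05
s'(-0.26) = -0.28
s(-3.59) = 0.35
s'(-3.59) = 0.10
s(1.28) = -0.03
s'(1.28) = -0.35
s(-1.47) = 0.78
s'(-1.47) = 0.34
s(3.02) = -0.20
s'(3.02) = 0.01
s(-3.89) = 0.33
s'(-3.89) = 0.09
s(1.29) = -0.04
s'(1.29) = -0.34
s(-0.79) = 1.02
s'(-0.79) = 0.30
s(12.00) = -0.08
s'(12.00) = 0.01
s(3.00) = -0.20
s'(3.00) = 0.01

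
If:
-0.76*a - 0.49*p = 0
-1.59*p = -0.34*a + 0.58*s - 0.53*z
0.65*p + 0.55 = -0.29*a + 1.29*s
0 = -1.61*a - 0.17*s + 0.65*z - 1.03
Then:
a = -0.15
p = 0.23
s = 0.51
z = 1.35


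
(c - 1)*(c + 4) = c^2 + 3*c - 4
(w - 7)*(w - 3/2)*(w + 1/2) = w^3 - 8*w^2 + 25*w/4 + 21/4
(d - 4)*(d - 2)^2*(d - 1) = d^4 - 9*d^3 + 28*d^2 - 36*d + 16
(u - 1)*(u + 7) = u^2 + 6*u - 7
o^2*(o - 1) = o^3 - o^2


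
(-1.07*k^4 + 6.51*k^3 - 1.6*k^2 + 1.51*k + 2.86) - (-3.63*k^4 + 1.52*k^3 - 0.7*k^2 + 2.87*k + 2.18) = 2.56*k^4 + 4.99*k^3 - 0.9*k^2 - 1.36*k + 0.68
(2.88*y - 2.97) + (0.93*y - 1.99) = 3.81*y - 4.96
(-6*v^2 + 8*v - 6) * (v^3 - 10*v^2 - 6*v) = -6*v^5 + 68*v^4 - 50*v^3 + 12*v^2 + 36*v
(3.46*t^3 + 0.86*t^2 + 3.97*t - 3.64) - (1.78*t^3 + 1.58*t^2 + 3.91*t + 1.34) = 1.68*t^3 - 0.72*t^2 + 0.0600000000000001*t - 4.98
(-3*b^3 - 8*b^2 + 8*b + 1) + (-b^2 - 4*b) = -3*b^3 - 9*b^2 + 4*b + 1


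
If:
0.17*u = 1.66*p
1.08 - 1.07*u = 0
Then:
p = 0.10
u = 1.01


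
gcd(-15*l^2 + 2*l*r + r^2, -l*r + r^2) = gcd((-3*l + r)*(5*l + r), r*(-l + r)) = 1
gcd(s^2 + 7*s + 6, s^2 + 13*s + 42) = s + 6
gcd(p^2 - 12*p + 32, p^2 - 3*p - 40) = p - 8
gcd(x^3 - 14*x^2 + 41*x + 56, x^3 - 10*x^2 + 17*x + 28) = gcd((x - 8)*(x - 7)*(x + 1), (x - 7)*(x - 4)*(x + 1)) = x^2 - 6*x - 7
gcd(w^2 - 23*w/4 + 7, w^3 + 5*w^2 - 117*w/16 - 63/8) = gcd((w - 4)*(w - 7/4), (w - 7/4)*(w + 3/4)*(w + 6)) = w - 7/4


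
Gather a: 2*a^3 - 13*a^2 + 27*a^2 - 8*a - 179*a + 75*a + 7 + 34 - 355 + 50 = 2*a^3 + 14*a^2 - 112*a - 264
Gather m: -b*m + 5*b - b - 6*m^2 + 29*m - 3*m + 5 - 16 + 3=4*b - 6*m^2 + m*(26 - b) - 8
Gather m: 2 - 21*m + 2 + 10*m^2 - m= 10*m^2 - 22*m + 4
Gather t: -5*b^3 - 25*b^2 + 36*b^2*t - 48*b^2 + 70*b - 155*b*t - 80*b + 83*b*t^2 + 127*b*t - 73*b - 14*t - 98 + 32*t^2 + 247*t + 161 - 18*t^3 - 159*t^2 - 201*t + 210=-5*b^3 - 73*b^2 - 83*b - 18*t^3 + t^2*(83*b - 127) + t*(36*b^2 - 28*b + 32) + 273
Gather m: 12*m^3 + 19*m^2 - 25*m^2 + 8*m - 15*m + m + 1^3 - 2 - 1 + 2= 12*m^3 - 6*m^2 - 6*m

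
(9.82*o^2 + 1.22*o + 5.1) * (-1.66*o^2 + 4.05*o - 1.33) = -16.3012*o^4 + 37.7458*o^3 - 16.5856*o^2 + 19.0324*o - 6.783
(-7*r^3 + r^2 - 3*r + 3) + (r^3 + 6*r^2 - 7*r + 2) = -6*r^3 + 7*r^2 - 10*r + 5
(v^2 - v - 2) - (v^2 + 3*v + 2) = -4*v - 4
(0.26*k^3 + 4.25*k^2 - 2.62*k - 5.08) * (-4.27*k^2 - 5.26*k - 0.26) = -1.1102*k^5 - 19.5151*k^4 - 11.2352*k^3 + 34.3678*k^2 + 27.402*k + 1.3208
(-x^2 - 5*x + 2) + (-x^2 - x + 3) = -2*x^2 - 6*x + 5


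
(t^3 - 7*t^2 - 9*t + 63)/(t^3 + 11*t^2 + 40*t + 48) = (t^2 - 10*t + 21)/(t^2 + 8*t + 16)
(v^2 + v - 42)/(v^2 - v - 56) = (v - 6)/(v - 8)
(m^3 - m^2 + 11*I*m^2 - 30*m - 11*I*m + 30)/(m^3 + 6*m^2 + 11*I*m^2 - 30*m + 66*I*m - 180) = (m - 1)/(m + 6)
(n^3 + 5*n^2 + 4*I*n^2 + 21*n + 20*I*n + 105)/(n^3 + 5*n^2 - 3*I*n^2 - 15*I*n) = (n + 7*I)/n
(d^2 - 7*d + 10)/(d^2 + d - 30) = (d - 2)/(d + 6)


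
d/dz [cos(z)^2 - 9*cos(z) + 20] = (9 - 2*cos(z))*sin(z)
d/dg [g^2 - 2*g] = 2*g - 2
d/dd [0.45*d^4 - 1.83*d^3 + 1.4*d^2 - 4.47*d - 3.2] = 1.8*d^3 - 5.49*d^2 + 2.8*d - 4.47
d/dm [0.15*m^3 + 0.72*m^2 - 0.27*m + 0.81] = 0.45*m^2 + 1.44*m - 0.27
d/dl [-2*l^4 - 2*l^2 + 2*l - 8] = -8*l^3 - 4*l + 2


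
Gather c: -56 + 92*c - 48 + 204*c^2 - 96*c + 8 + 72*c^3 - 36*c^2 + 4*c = 72*c^3 + 168*c^2 - 96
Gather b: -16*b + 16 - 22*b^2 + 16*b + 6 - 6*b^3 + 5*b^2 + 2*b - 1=-6*b^3 - 17*b^2 + 2*b + 21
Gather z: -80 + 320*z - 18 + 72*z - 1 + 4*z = 396*z - 99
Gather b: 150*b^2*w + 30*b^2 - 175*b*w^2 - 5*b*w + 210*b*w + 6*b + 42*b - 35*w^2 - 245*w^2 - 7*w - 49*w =b^2*(150*w + 30) + b*(-175*w^2 + 205*w + 48) - 280*w^2 - 56*w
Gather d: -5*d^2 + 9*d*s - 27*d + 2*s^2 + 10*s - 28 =-5*d^2 + d*(9*s - 27) + 2*s^2 + 10*s - 28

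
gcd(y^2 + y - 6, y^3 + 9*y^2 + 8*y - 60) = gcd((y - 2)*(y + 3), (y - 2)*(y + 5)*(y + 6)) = y - 2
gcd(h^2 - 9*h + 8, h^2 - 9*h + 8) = h^2 - 9*h + 8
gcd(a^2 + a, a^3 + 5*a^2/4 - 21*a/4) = a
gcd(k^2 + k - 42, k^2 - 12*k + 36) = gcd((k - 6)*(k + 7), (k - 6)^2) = k - 6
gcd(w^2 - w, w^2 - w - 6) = 1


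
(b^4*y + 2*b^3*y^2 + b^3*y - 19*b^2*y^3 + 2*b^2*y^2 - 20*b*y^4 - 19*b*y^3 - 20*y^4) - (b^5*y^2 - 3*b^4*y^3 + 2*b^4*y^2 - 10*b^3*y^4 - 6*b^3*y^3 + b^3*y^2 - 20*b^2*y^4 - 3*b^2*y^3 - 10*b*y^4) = -b^5*y^2 + 3*b^4*y^3 - 2*b^4*y^2 + b^4*y + 10*b^3*y^4 + 6*b^3*y^3 + b^3*y^2 + b^3*y + 20*b^2*y^4 - 16*b^2*y^3 + 2*b^2*y^2 - 10*b*y^4 - 19*b*y^3 - 20*y^4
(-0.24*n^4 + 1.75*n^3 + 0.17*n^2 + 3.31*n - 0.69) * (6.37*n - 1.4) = -1.5288*n^5 + 11.4835*n^4 - 1.3671*n^3 + 20.8467*n^2 - 9.0293*n + 0.966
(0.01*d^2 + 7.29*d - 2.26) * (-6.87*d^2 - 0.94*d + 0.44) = -0.0687*d^4 - 50.0917*d^3 + 8.678*d^2 + 5.332*d - 0.9944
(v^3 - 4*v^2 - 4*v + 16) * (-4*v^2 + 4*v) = -4*v^5 + 20*v^4 - 80*v^2 + 64*v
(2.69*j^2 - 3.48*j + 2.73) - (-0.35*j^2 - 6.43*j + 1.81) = 3.04*j^2 + 2.95*j + 0.92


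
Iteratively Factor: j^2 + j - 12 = (j - 3)*(j + 4)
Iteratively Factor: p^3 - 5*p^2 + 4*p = (p - 4)*(p^2 - p) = p*(p - 4)*(p - 1)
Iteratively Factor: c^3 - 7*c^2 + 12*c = (c - 4)*(c^2 - 3*c) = (c - 4)*(c - 3)*(c)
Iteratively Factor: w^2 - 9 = (w + 3)*(w - 3)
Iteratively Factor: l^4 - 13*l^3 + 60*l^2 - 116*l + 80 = (l - 4)*(l^3 - 9*l^2 + 24*l - 20) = (l - 5)*(l - 4)*(l^2 - 4*l + 4) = (l - 5)*(l - 4)*(l - 2)*(l - 2)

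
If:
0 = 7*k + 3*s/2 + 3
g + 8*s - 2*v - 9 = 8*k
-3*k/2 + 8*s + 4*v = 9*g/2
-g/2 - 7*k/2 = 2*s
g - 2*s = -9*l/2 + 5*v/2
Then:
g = 57/34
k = -129/238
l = 299/1428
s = 9/17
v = 297/476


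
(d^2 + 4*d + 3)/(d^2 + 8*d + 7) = (d + 3)/(d + 7)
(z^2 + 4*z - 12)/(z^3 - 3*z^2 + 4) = (z + 6)/(z^2 - z - 2)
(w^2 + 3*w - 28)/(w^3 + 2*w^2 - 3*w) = (w^2 + 3*w - 28)/(w*(w^2 + 2*w - 3))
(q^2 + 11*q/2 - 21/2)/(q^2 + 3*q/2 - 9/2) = (q + 7)/(q + 3)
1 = 1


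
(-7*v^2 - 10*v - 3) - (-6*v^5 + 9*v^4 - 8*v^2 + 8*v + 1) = 6*v^5 - 9*v^4 + v^2 - 18*v - 4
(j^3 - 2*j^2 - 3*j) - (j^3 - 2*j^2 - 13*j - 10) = 10*j + 10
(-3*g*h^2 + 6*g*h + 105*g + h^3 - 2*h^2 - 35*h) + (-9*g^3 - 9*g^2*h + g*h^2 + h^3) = -9*g^3 - 9*g^2*h - 2*g*h^2 + 6*g*h + 105*g + 2*h^3 - 2*h^2 - 35*h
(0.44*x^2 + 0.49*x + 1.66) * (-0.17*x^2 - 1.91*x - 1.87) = -0.0748*x^4 - 0.9237*x^3 - 2.0409*x^2 - 4.0869*x - 3.1042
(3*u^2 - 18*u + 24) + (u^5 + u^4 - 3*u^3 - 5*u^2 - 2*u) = u^5 + u^4 - 3*u^3 - 2*u^2 - 20*u + 24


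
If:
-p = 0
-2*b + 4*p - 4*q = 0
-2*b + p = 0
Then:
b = 0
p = 0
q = 0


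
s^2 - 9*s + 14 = (s - 7)*(s - 2)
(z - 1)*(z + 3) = z^2 + 2*z - 3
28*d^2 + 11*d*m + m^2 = (4*d + m)*(7*d + m)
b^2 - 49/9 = (b - 7/3)*(b + 7/3)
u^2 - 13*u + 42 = (u - 7)*(u - 6)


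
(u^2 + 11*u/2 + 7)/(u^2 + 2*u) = (u + 7/2)/u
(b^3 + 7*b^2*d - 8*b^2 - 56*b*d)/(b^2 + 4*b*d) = (b^2 + 7*b*d - 8*b - 56*d)/(b + 4*d)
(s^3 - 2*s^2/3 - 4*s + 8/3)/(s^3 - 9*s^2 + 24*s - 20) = (3*s^2 + 4*s - 4)/(3*(s^2 - 7*s + 10))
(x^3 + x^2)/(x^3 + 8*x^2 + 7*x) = x/(x + 7)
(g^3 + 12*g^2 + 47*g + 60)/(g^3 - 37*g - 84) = (g + 5)/(g - 7)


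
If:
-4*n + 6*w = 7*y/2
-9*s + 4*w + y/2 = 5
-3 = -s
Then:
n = 12 - 17*y/16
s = 3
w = 8 - y/8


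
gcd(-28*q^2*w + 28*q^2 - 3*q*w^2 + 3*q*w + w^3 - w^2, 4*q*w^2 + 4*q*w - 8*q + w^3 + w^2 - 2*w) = 4*q*w - 4*q + w^2 - w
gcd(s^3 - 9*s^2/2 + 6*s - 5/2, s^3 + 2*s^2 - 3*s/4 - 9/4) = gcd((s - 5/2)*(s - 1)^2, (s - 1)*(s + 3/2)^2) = s - 1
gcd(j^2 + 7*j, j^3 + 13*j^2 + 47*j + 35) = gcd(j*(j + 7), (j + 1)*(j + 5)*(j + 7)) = j + 7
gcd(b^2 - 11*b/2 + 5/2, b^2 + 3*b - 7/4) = b - 1/2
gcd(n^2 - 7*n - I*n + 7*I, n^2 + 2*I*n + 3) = n - I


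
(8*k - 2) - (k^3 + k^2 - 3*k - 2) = -k^3 - k^2 + 11*k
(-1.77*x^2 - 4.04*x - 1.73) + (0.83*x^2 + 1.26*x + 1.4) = -0.94*x^2 - 2.78*x - 0.33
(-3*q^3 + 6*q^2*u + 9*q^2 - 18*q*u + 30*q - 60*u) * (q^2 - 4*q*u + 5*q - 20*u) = -3*q^5 + 18*q^4*u - 6*q^4 - 24*q^3*u^2 + 36*q^3*u + 75*q^3 - 48*q^2*u^2 - 450*q^2*u + 150*q^2 + 600*q*u^2 - 900*q*u + 1200*u^2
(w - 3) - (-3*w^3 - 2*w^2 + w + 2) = 3*w^3 + 2*w^2 - 5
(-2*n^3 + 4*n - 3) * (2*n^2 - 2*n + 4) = -4*n^5 + 4*n^4 - 14*n^2 + 22*n - 12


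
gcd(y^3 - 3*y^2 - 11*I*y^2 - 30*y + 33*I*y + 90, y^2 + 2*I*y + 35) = y - 5*I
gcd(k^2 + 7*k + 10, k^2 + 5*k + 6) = k + 2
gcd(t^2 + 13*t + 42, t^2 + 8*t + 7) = t + 7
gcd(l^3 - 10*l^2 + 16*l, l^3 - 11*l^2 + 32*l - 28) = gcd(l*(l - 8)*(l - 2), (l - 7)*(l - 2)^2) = l - 2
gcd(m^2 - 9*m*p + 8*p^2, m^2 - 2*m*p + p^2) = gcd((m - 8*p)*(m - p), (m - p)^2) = -m + p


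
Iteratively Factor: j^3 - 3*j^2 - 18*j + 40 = (j - 2)*(j^2 - j - 20) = (j - 2)*(j + 4)*(j - 5)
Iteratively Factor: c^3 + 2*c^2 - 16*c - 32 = (c + 2)*(c^2 - 16) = (c + 2)*(c + 4)*(c - 4)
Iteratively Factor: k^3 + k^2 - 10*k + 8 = (k - 2)*(k^2 + 3*k - 4) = (k - 2)*(k + 4)*(k - 1)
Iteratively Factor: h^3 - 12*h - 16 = (h - 4)*(h^2 + 4*h + 4) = (h - 4)*(h + 2)*(h + 2)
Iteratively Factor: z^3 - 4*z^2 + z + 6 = (z + 1)*(z^2 - 5*z + 6) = (z - 2)*(z + 1)*(z - 3)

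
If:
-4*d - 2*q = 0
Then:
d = -q/2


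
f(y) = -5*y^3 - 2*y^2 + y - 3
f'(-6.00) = -515.00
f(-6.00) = 999.00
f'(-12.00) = -2111.00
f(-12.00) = 8337.00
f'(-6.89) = -683.52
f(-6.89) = 1530.58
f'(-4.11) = -235.94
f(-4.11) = 306.24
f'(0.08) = 0.58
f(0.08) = -2.94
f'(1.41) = -34.46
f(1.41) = -19.58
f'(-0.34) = 0.63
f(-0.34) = -3.37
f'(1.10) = -21.55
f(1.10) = -10.98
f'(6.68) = -695.06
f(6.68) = -1575.95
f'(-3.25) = -144.44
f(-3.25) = 144.27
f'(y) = -15*y^2 - 4*y + 1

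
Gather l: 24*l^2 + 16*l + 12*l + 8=24*l^2 + 28*l + 8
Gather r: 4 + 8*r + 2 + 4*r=12*r + 6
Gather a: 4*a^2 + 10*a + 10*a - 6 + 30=4*a^2 + 20*a + 24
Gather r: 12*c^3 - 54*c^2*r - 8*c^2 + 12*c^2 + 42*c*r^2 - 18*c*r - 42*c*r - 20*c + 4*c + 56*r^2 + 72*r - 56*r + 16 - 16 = 12*c^3 + 4*c^2 - 16*c + r^2*(42*c + 56) + r*(-54*c^2 - 60*c + 16)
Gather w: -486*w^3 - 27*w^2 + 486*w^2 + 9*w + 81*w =-486*w^3 + 459*w^2 + 90*w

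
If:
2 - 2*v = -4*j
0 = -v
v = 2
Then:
No Solution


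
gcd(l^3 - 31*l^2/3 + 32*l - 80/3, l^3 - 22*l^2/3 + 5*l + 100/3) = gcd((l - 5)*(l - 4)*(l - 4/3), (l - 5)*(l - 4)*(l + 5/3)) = l^2 - 9*l + 20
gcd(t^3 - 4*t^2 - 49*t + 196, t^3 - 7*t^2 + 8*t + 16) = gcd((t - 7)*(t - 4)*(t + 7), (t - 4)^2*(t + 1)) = t - 4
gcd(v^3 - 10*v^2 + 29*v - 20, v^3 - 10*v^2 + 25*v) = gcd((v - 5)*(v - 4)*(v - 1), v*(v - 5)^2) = v - 5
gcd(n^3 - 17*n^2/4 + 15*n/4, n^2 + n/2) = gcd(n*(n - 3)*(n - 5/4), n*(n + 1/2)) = n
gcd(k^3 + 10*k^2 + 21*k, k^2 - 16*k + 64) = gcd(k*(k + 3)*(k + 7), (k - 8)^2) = 1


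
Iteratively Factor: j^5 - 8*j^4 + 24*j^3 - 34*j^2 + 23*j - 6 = (j - 1)*(j^4 - 7*j^3 + 17*j^2 - 17*j + 6) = (j - 3)*(j - 1)*(j^3 - 4*j^2 + 5*j - 2) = (j - 3)*(j - 1)^2*(j^2 - 3*j + 2) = (j - 3)*(j - 1)^3*(j - 2)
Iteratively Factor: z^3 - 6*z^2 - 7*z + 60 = (z - 5)*(z^2 - z - 12) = (z - 5)*(z + 3)*(z - 4)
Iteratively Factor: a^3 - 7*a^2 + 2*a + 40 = (a + 2)*(a^2 - 9*a + 20) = (a - 5)*(a + 2)*(a - 4)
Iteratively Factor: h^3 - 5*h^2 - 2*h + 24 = (h - 4)*(h^2 - h - 6) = (h - 4)*(h - 3)*(h + 2)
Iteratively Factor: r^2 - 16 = (r + 4)*(r - 4)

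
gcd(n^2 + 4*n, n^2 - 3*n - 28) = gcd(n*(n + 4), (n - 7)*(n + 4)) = n + 4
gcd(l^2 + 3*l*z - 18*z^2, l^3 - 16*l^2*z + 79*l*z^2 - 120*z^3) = -l + 3*z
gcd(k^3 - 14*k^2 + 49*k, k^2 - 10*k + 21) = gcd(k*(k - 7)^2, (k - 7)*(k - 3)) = k - 7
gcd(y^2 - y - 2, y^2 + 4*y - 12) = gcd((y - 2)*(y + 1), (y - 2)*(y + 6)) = y - 2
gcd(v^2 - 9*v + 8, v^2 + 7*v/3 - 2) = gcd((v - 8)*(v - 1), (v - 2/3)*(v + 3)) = 1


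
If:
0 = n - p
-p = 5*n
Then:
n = 0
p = 0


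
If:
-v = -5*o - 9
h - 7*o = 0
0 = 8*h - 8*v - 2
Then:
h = 259/8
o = 37/8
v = 257/8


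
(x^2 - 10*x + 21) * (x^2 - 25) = x^4 - 10*x^3 - 4*x^2 + 250*x - 525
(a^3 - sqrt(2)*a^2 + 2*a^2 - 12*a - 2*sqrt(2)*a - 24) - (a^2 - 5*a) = a^3 - sqrt(2)*a^2 + a^2 - 7*a - 2*sqrt(2)*a - 24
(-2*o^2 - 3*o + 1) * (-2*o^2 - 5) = 4*o^4 + 6*o^3 + 8*o^2 + 15*o - 5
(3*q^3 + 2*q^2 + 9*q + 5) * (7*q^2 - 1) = 21*q^5 + 14*q^4 + 60*q^3 + 33*q^2 - 9*q - 5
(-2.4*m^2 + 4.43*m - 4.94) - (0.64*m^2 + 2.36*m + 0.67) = -3.04*m^2 + 2.07*m - 5.61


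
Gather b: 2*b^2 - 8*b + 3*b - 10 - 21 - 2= 2*b^2 - 5*b - 33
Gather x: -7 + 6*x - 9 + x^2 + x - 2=x^2 + 7*x - 18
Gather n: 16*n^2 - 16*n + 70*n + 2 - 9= 16*n^2 + 54*n - 7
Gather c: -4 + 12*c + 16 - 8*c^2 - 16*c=-8*c^2 - 4*c + 12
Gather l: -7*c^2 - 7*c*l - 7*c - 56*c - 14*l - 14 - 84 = -7*c^2 - 63*c + l*(-7*c - 14) - 98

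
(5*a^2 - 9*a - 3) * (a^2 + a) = 5*a^4 - 4*a^3 - 12*a^2 - 3*a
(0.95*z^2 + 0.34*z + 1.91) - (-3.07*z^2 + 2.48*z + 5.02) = 4.02*z^2 - 2.14*z - 3.11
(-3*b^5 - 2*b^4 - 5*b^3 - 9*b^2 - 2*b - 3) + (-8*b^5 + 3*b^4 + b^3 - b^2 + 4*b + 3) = -11*b^5 + b^4 - 4*b^3 - 10*b^2 + 2*b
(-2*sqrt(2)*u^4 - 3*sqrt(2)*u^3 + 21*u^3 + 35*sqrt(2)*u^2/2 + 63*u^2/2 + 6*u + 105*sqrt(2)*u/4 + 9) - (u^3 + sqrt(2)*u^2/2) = -2*sqrt(2)*u^4 - 3*sqrt(2)*u^3 + 20*u^3 + 17*sqrt(2)*u^2 + 63*u^2/2 + 6*u + 105*sqrt(2)*u/4 + 9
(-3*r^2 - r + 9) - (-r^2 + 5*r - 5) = -2*r^2 - 6*r + 14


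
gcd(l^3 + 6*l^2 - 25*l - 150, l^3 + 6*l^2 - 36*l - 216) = l + 6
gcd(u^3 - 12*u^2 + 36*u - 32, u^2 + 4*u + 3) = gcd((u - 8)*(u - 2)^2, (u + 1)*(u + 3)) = 1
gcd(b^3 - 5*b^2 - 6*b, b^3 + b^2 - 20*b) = b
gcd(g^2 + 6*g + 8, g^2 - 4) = g + 2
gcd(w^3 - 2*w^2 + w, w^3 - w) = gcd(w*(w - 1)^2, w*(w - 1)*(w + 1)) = w^2 - w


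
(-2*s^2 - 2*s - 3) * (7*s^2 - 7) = -14*s^4 - 14*s^3 - 7*s^2 + 14*s + 21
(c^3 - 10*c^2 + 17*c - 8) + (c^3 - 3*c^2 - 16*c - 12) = 2*c^3 - 13*c^2 + c - 20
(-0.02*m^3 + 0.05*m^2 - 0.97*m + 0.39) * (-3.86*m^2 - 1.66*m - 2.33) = 0.0772*m^5 - 0.1598*m^4 + 3.7078*m^3 - 0.0117000000000003*m^2 + 1.6127*m - 0.9087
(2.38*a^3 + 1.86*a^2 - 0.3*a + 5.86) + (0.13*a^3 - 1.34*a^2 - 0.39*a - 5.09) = 2.51*a^3 + 0.52*a^2 - 0.69*a + 0.77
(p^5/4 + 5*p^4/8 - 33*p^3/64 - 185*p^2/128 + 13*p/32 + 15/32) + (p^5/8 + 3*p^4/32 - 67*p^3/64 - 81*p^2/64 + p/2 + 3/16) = 3*p^5/8 + 23*p^4/32 - 25*p^3/16 - 347*p^2/128 + 29*p/32 + 21/32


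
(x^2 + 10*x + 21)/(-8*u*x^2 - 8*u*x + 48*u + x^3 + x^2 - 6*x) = (x + 7)/(-8*u*x + 16*u + x^2 - 2*x)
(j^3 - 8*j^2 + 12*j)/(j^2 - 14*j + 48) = j*(j - 2)/(j - 8)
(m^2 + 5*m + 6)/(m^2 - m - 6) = (m + 3)/(m - 3)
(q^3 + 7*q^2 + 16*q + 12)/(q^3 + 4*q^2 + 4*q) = (q + 3)/q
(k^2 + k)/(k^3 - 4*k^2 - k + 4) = k/(k^2 - 5*k + 4)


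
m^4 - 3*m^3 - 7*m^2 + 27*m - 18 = (m - 3)*(m - 2)*(m - 1)*(m + 3)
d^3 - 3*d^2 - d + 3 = (d - 3)*(d - 1)*(d + 1)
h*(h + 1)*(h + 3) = h^3 + 4*h^2 + 3*h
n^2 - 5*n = n*(n - 5)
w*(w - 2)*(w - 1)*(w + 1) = w^4 - 2*w^3 - w^2 + 2*w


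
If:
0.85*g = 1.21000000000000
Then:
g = 1.42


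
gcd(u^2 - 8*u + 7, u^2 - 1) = u - 1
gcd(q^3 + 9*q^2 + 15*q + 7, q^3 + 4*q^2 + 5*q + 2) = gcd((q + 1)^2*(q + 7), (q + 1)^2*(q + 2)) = q^2 + 2*q + 1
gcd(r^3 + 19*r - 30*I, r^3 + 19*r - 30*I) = r^3 + 19*r - 30*I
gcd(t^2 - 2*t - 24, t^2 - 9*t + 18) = t - 6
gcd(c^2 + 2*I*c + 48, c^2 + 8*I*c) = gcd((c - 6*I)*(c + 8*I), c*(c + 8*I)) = c + 8*I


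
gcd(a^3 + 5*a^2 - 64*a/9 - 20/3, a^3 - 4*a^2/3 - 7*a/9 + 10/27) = a^2 - a - 10/9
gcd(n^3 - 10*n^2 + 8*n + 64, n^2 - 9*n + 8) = n - 8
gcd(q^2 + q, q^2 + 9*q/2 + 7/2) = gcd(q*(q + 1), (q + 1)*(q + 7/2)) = q + 1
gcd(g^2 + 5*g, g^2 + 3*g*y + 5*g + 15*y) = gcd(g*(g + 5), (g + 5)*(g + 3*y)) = g + 5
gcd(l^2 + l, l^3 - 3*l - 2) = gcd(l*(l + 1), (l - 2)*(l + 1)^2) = l + 1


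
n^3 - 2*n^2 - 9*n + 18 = (n - 3)*(n - 2)*(n + 3)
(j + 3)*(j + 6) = j^2 + 9*j + 18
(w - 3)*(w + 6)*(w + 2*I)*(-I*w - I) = -I*w^4 + 2*w^3 - 4*I*w^3 + 8*w^2 + 15*I*w^2 - 30*w + 18*I*w - 36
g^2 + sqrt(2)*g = g*(g + sqrt(2))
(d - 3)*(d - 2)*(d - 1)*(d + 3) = d^4 - 3*d^3 - 7*d^2 + 27*d - 18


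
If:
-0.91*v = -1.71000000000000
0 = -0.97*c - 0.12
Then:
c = -0.12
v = 1.88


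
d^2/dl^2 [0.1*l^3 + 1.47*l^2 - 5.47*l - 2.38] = 0.6*l + 2.94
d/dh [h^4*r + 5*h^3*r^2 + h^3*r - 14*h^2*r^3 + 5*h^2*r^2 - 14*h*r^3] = r*(4*h^3 + 15*h^2*r + 3*h^2 - 28*h*r^2 + 10*h*r - 14*r^2)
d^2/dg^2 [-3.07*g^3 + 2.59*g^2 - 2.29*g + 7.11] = 5.18 - 18.42*g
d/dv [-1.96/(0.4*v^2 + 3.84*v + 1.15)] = (1.568*v + 7.5264)/(0.4*v^2 + 3.84*v + 1.15)^2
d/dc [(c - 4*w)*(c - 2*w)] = 2*c - 6*w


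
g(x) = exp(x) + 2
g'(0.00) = 1.00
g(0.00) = 3.00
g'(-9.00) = 0.00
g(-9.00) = 2.00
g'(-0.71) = 0.49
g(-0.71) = 2.49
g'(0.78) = 2.18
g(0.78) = 4.18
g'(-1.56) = 0.21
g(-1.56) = 2.21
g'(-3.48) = 0.03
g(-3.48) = 2.03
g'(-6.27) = 0.00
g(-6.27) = 2.00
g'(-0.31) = 0.73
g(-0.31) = 2.73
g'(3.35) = 28.50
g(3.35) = 30.50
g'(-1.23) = 0.29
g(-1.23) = 2.29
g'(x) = exp(x)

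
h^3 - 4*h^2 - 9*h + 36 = (h - 4)*(h - 3)*(h + 3)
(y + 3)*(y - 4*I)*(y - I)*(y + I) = y^4 + 3*y^3 - 4*I*y^3 + y^2 - 12*I*y^2 + 3*y - 4*I*y - 12*I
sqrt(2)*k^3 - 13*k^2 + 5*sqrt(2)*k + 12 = (k - 6*sqrt(2))*(k - sqrt(2))*(sqrt(2)*k + 1)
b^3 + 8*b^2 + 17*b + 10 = (b + 1)*(b + 2)*(b + 5)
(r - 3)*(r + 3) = r^2 - 9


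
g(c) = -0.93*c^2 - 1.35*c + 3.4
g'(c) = -1.86*c - 1.35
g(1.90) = -2.52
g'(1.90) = -4.88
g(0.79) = 1.75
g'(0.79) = -2.82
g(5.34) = -30.33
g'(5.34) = -11.28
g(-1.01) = 3.81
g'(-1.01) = 0.53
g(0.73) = 1.92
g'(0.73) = -2.71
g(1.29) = 0.11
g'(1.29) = -3.75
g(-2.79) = -0.07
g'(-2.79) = 3.84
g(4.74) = -23.89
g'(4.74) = -10.17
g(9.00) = -84.08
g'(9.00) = -18.09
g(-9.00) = -59.78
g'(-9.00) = 15.39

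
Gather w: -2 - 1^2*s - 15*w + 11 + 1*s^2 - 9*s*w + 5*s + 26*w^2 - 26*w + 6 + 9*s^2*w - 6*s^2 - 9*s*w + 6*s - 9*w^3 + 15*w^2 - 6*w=-5*s^2 + 10*s - 9*w^3 + 41*w^2 + w*(9*s^2 - 18*s - 47) + 15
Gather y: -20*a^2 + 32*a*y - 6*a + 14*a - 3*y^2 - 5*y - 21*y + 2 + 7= -20*a^2 + 8*a - 3*y^2 + y*(32*a - 26) + 9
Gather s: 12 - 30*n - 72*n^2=-72*n^2 - 30*n + 12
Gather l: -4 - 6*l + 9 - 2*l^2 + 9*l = -2*l^2 + 3*l + 5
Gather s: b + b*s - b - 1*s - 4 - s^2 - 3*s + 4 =-s^2 + s*(b - 4)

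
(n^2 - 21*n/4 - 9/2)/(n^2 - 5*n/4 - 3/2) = (n - 6)/(n - 2)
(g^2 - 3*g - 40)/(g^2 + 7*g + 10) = (g - 8)/(g + 2)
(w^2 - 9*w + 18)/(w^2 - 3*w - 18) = (w - 3)/(w + 3)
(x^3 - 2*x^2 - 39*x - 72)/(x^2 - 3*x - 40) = (x^2 + 6*x + 9)/(x + 5)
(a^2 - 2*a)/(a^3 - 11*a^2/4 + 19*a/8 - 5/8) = 8*a*(a - 2)/(8*a^3 - 22*a^2 + 19*a - 5)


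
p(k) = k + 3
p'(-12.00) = 1.00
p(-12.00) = -9.00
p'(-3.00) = 1.00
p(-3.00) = 0.00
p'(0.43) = 1.00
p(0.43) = 3.43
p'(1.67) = 1.00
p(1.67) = 4.67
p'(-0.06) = 1.00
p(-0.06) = 2.94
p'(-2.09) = 1.00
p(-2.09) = 0.91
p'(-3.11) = 1.00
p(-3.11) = -0.11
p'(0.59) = 1.00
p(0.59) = 3.59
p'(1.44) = 1.00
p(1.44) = 4.44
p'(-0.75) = 1.00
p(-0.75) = 2.25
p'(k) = 1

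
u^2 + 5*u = u*(u + 5)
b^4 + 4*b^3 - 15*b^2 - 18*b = b*(b - 3)*(b + 1)*(b + 6)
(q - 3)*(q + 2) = q^2 - q - 6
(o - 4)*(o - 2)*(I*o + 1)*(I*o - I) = -o^4 + 7*o^3 + I*o^3 - 14*o^2 - 7*I*o^2 + 8*o + 14*I*o - 8*I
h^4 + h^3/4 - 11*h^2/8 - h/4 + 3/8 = (h - 1)*(h - 1/2)*(h + 3/4)*(h + 1)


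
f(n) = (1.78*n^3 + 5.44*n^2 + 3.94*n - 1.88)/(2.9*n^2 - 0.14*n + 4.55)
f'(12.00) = 0.61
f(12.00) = 9.29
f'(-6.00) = 0.57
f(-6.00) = -1.95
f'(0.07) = 1.06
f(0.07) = -0.35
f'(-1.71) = -0.02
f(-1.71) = -0.12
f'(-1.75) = 0.00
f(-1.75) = -0.12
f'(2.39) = 0.91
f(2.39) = 3.03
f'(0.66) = 1.94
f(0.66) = 0.63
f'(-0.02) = 0.79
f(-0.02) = -0.43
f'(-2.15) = 0.18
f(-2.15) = -0.16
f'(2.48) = 0.88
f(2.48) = 3.11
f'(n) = (0.14 - 5.8*n)*(1.78*n^3 + 5.44*n^2 + 3.94*n - 1.88)/(2.9*n^2 - 0.14*n + 4.55)^2 + (5.34*n^2 + 10.88*n + 3.94)/(2.9*n^2 - 0.14*n + 4.55) = (5.162*n^4 - 0.4984*n^3 + 12.1094*n^2 + 60.408*n + 17.6638)/(8.41*n^4 - 0.812*n^3 + 26.4096*n^2 - 1.274*n + 20.7025)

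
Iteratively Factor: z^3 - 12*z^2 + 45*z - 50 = (z - 5)*(z^2 - 7*z + 10) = (z - 5)*(z - 2)*(z - 5)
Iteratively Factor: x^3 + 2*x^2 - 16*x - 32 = (x + 4)*(x^2 - 2*x - 8) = (x - 4)*(x + 4)*(x + 2)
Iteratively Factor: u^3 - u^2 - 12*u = (u + 3)*(u^2 - 4*u) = (u - 4)*(u + 3)*(u)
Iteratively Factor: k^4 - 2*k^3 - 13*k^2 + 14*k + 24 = (k - 4)*(k^3 + 2*k^2 - 5*k - 6) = (k - 4)*(k + 3)*(k^2 - k - 2) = (k - 4)*(k - 2)*(k + 3)*(k + 1)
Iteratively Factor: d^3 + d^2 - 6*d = (d - 2)*(d^2 + 3*d) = d*(d - 2)*(d + 3)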